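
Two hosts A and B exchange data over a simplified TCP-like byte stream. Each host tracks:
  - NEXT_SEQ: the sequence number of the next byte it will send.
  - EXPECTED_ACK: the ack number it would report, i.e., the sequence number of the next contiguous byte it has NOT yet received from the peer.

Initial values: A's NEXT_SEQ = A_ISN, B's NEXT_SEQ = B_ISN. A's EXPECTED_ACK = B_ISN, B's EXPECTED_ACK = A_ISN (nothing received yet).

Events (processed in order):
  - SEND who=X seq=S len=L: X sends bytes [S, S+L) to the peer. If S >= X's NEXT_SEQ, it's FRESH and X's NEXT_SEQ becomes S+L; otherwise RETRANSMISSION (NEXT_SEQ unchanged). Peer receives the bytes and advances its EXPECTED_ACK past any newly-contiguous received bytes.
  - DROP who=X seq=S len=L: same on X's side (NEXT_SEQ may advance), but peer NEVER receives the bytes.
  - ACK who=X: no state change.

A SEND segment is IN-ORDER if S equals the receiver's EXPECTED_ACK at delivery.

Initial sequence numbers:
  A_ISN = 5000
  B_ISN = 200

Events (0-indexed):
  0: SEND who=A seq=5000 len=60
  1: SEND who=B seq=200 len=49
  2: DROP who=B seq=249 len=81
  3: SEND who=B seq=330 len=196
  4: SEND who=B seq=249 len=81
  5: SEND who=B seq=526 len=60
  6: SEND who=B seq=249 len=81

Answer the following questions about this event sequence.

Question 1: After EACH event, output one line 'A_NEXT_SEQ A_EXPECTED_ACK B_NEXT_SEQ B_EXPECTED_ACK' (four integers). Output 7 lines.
5060 200 200 5060
5060 249 249 5060
5060 249 330 5060
5060 249 526 5060
5060 526 526 5060
5060 586 586 5060
5060 586 586 5060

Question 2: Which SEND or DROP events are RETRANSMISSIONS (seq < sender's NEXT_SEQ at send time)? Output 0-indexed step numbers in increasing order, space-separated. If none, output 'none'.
Answer: 4 6

Derivation:
Step 0: SEND seq=5000 -> fresh
Step 1: SEND seq=200 -> fresh
Step 2: DROP seq=249 -> fresh
Step 3: SEND seq=330 -> fresh
Step 4: SEND seq=249 -> retransmit
Step 5: SEND seq=526 -> fresh
Step 6: SEND seq=249 -> retransmit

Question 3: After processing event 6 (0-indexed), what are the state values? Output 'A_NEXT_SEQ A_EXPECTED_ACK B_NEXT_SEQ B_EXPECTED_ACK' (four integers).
After event 0: A_seq=5060 A_ack=200 B_seq=200 B_ack=5060
After event 1: A_seq=5060 A_ack=249 B_seq=249 B_ack=5060
After event 2: A_seq=5060 A_ack=249 B_seq=330 B_ack=5060
After event 3: A_seq=5060 A_ack=249 B_seq=526 B_ack=5060
After event 4: A_seq=5060 A_ack=526 B_seq=526 B_ack=5060
After event 5: A_seq=5060 A_ack=586 B_seq=586 B_ack=5060
After event 6: A_seq=5060 A_ack=586 B_seq=586 B_ack=5060

5060 586 586 5060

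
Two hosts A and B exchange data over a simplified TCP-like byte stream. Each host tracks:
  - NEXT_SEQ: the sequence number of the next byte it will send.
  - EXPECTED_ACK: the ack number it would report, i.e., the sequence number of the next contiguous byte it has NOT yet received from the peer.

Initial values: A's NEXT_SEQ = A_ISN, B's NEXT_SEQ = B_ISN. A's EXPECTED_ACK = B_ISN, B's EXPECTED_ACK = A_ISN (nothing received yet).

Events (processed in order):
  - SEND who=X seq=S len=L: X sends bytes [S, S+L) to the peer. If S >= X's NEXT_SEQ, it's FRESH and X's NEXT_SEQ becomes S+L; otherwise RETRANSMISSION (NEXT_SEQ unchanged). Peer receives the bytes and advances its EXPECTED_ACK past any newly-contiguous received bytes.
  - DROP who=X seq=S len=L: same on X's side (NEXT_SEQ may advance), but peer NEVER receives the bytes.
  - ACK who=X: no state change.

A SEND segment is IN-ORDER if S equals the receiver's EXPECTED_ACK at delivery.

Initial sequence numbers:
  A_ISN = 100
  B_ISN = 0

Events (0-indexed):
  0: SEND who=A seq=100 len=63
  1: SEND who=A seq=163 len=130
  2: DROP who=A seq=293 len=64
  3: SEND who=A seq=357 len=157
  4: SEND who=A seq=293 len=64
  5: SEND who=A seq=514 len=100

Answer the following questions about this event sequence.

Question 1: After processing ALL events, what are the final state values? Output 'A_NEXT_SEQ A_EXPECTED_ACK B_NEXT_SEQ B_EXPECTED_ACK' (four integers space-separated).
Answer: 614 0 0 614

Derivation:
After event 0: A_seq=163 A_ack=0 B_seq=0 B_ack=163
After event 1: A_seq=293 A_ack=0 B_seq=0 B_ack=293
After event 2: A_seq=357 A_ack=0 B_seq=0 B_ack=293
After event 3: A_seq=514 A_ack=0 B_seq=0 B_ack=293
After event 4: A_seq=514 A_ack=0 B_seq=0 B_ack=514
After event 5: A_seq=614 A_ack=0 B_seq=0 B_ack=614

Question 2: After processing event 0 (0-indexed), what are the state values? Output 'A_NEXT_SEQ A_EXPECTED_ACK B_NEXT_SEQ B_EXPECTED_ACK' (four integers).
After event 0: A_seq=163 A_ack=0 B_seq=0 B_ack=163

163 0 0 163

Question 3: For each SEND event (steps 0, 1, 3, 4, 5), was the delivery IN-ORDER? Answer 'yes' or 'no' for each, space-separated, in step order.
Answer: yes yes no yes yes

Derivation:
Step 0: SEND seq=100 -> in-order
Step 1: SEND seq=163 -> in-order
Step 3: SEND seq=357 -> out-of-order
Step 4: SEND seq=293 -> in-order
Step 5: SEND seq=514 -> in-order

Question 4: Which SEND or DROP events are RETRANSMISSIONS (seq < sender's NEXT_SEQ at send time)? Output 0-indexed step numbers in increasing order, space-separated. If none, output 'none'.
Answer: 4

Derivation:
Step 0: SEND seq=100 -> fresh
Step 1: SEND seq=163 -> fresh
Step 2: DROP seq=293 -> fresh
Step 3: SEND seq=357 -> fresh
Step 4: SEND seq=293 -> retransmit
Step 5: SEND seq=514 -> fresh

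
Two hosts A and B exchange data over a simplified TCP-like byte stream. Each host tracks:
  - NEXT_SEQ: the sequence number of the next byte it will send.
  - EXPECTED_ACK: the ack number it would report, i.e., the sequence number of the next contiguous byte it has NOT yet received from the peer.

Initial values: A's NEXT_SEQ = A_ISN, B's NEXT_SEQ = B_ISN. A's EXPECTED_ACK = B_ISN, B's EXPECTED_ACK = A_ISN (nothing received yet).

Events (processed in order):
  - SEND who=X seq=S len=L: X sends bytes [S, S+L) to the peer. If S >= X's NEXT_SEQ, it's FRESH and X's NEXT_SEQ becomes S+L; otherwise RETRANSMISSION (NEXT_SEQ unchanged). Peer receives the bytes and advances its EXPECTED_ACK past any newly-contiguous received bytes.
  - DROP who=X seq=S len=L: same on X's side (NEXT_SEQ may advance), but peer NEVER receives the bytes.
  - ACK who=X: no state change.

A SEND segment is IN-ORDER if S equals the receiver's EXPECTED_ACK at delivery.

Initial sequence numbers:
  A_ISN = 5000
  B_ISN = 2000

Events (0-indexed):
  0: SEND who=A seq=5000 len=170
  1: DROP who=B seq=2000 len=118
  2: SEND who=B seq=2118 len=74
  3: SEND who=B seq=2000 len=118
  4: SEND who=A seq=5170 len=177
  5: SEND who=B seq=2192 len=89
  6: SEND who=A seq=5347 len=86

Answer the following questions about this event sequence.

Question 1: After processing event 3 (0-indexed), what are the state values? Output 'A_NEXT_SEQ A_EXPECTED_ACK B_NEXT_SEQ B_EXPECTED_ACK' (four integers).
After event 0: A_seq=5170 A_ack=2000 B_seq=2000 B_ack=5170
After event 1: A_seq=5170 A_ack=2000 B_seq=2118 B_ack=5170
After event 2: A_seq=5170 A_ack=2000 B_seq=2192 B_ack=5170
After event 3: A_seq=5170 A_ack=2192 B_seq=2192 B_ack=5170

5170 2192 2192 5170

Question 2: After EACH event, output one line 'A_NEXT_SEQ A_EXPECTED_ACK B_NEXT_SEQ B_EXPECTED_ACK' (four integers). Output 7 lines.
5170 2000 2000 5170
5170 2000 2118 5170
5170 2000 2192 5170
5170 2192 2192 5170
5347 2192 2192 5347
5347 2281 2281 5347
5433 2281 2281 5433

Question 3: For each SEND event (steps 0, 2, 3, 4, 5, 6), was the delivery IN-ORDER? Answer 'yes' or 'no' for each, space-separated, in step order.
Answer: yes no yes yes yes yes

Derivation:
Step 0: SEND seq=5000 -> in-order
Step 2: SEND seq=2118 -> out-of-order
Step 3: SEND seq=2000 -> in-order
Step 4: SEND seq=5170 -> in-order
Step 5: SEND seq=2192 -> in-order
Step 6: SEND seq=5347 -> in-order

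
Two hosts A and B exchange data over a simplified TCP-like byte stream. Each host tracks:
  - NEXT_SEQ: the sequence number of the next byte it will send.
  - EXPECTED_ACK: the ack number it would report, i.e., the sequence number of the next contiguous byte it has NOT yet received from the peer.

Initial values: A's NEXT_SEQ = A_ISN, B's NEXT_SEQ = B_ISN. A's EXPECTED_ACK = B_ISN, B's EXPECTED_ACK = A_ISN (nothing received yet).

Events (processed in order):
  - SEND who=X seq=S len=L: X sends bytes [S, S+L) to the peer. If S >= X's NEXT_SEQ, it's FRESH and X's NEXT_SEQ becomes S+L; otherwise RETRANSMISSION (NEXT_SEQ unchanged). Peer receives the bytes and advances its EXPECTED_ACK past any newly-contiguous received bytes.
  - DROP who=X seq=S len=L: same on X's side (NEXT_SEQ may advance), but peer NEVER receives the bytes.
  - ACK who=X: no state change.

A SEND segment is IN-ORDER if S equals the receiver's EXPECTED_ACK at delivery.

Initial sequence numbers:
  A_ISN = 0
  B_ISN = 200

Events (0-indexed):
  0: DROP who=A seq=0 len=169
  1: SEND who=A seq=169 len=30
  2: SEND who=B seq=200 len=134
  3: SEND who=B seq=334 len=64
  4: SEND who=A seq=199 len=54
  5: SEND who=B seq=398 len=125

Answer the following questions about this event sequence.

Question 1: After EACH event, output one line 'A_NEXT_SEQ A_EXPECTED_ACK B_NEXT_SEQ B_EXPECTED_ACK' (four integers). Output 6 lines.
169 200 200 0
199 200 200 0
199 334 334 0
199 398 398 0
253 398 398 0
253 523 523 0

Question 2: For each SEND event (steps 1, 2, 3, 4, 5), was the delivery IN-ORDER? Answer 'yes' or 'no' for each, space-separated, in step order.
Answer: no yes yes no yes

Derivation:
Step 1: SEND seq=169 -> out-of-order
Step 2: SEND seq=200 -> in-order
Step 3: SEND seq=334 -> in-order
Step 4: SEND seq=199 -> out-of-order
Step 5: SEND seq=398 -> in-order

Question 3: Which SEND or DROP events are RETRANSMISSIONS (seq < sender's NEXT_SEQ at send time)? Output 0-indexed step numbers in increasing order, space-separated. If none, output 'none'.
Answer: none

Derivation:
Step 0: DROP seq=0 -> fresh
Step 1: SEND seq=169 -> fresh
Step 2: SEND seq=200 -> fresh
Step 3: SEND seq=334 -> fresh
Step 4: SEND seq=199 -> fresh
Step 5: SEND seq=398 -> fresh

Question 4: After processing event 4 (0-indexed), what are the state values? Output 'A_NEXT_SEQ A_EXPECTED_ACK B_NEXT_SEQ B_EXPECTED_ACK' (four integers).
After event 0: A_seq=169 A_ack=200 B_seq=200 B_ack=0
After event 1: A_seq=199 A_ack=200 B_seq=200 B_ack=0
After event 2: A_seq=199 A_ack=334 B_seq=334 B_ack=0
After event 3: A_seq=199 A_ack=398 B_seq=398 B_ack=0
After event 4: A_seq=253 A_ack=398 B_seq=398 B_ack=0

253 398 398 0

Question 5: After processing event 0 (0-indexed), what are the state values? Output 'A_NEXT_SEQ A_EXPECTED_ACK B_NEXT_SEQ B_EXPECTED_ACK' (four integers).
After event 0: A_seq=169 A_ack=200 B_seq=200 B_ack=0

169 200 200 0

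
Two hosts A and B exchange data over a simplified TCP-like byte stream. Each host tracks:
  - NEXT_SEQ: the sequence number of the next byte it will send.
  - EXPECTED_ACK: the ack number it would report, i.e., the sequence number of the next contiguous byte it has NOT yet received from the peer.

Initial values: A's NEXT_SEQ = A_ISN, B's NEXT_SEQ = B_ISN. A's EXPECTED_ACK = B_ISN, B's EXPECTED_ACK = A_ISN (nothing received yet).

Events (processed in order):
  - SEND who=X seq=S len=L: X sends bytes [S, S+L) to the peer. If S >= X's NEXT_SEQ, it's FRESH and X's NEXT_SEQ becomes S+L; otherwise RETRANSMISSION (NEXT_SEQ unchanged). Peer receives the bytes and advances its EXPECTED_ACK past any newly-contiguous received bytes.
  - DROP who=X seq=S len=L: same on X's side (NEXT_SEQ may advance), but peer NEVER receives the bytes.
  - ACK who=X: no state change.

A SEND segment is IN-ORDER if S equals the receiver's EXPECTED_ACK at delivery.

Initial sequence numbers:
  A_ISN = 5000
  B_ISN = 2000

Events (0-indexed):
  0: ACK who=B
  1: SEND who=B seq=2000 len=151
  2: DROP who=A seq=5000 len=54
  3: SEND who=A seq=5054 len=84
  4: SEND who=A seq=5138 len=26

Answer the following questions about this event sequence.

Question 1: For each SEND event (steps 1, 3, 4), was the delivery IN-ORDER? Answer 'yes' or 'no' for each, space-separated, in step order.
Step 1: SEND seq=2000 -> in-order
Step 3: SEND seq=5054 -> out-of-order
Step 4: SEND seq=5138 -> out-of-order

Answer: yes no no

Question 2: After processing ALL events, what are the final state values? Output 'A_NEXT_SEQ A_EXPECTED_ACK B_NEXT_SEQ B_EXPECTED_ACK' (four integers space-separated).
After event 0: A_seq=5000 A_ack=2000 B_seq=2000 B_ack=5000
After event 1: A_seq=5000 A_ack=2151 B_seq=2151 B_ack=5000
After event 2: A_seq=5054 A_ack=2151 B_seq=2151 B_ack=5000
After event 3: A_seq=5138 A_ack=2151 B_seq=2151 B_ack=5000
After event 4: A_seq=5164 A_ack=2151 B_seq=2151 B_ack=5000

Answer: 5164 2151 2151 5000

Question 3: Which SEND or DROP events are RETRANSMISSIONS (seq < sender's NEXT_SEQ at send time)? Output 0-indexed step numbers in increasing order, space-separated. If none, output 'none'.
Answer: none

Derivation:
Step 1: SEND seq=2000 -> fresh
Step 2: DROP seq=5000 -> fresh
Step 3: SEND seq=5054 -> fresh
Step 4: SEND seq=5138 -> fresh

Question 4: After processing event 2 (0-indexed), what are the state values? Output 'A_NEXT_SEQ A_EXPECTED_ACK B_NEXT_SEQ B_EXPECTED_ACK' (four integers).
After event 0: A_seq=5000 A_ack=2000 B_seq=2000 B_ack=5000
After event 1: A_seq=5000 A_ack=2151 B_seq=2151 B_ack=5000
After event 2: A_seq=5054 A_ack=2151 B_seq=2151 B_ack=5000

5054 2151 2151 5000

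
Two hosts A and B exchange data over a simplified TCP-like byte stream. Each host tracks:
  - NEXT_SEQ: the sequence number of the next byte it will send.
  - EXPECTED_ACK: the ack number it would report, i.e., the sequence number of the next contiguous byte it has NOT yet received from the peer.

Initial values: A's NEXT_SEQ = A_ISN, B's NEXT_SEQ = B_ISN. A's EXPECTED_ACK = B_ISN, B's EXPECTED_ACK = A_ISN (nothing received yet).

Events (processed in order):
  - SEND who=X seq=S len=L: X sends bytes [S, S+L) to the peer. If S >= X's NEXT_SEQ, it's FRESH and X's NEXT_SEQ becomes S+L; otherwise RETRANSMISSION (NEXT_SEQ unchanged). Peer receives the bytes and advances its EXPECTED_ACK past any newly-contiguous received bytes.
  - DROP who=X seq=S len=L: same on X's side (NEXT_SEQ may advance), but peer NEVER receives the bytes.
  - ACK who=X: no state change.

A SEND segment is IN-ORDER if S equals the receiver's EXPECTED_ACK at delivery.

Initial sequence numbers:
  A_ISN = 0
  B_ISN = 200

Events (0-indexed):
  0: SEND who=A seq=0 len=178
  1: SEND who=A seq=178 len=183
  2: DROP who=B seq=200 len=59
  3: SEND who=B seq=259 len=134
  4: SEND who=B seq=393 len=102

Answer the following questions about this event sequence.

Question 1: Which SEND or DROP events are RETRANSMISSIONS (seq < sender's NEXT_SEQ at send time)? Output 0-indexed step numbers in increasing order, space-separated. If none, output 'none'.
Step 0: SEND seq=0 -> fresh
Step 1: SEND seq=178 -> fresh
Step 2: DROP seq=200 -> fresh
Step 3: SEND seq=259 -> fresh
Step 4: SEND seq=393 -> fresh

Answer: none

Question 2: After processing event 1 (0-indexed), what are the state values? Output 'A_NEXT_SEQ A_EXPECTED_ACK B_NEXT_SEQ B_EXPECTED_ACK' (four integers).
After event 0: A_seq=178 A_ack=200 B_seq=200 B_ack=178
After event 1: A_seq=361 A_ack=200 B_seq=200 B_ack=361

361 200 200 361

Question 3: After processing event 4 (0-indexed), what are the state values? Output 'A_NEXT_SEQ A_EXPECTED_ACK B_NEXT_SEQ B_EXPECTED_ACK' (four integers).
After event 0: A_seq=178 A_ack=200 B_seq=200 B_ack=178
After event 1: A_seq=361 A_ack=200 B_seq=200 B_ack=361
After event 2: A_seq=361 A_ack=200 B_seq=259 B_ack=361
After event 3: A_seq=361 A_ack=200 B_seq=393 B_ack=361
After event 4: A_seq=361 A_ack=200 B_seq=495 B_ack=361

361 200 495 361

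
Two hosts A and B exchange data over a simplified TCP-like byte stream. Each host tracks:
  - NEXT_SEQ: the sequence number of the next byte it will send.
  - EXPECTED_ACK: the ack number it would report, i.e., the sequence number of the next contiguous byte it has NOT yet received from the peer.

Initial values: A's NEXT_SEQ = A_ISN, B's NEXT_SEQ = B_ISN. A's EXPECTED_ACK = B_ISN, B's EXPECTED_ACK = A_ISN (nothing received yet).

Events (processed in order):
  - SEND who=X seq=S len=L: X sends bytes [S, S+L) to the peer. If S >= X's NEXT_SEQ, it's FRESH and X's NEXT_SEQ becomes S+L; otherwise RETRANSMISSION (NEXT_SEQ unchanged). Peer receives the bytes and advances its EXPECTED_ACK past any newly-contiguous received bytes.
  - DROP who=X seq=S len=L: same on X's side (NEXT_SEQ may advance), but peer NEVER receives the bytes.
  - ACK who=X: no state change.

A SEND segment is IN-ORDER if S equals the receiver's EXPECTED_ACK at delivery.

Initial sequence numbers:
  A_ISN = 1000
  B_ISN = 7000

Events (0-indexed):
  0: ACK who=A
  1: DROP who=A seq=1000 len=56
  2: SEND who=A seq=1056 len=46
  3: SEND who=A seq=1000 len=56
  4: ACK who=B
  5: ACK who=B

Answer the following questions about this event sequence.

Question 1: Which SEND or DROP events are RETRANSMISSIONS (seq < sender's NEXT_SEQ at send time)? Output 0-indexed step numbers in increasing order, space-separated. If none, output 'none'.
Step 1: DROP seq=1000 -> fresh
Step 2: SEND seq=1056 -> fresh
Step 3: SEND seq=1000 -> retransmit

Answer: 3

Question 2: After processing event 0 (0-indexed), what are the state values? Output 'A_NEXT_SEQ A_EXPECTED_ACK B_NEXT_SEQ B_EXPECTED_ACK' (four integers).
After event 0: A_seq=1000 A_ack=7000 B_seq=7000 B_ack=1000

1000 7000 7000 1000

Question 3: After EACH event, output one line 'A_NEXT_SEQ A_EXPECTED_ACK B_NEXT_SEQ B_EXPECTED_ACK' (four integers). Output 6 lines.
1000 7000 7000 1000
1056 7000 7000 1000
1102 7000 7000 1000
1102 7000 7000 1102
1102 7000 7000 1102
1102 7000 7000 1102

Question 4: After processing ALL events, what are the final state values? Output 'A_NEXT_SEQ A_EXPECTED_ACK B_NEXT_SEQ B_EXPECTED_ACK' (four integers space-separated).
Answer: 1102 7000 7000 1102

Derivation:
After event 0: A_seq=1000 A_ack=7000 B_seq=7000 B_ack=1000
After event 1: A_seq=1056 A_ack=7000 B_seq=7000 B_ack=1000
After event 2: A_seq=1102 A_ack=7000 B_seq=7000 B_ack=1000
After event 3: A_seq=1102 A_ack=7000 B_seq=7000 B_ack=1102
After event 4: A_seq=1102 A_ack=7000 B_seq=7000 B_ack=1102
After event 5: A_seq=1102 A_ack=7000 B_seq=7000 B_ack=1102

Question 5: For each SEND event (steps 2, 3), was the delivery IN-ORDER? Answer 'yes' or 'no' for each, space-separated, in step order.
Step 2: SEND seq=1056 -> out-of-order
Step 3: SEND seq=1000 -> in-order

Answer: no yes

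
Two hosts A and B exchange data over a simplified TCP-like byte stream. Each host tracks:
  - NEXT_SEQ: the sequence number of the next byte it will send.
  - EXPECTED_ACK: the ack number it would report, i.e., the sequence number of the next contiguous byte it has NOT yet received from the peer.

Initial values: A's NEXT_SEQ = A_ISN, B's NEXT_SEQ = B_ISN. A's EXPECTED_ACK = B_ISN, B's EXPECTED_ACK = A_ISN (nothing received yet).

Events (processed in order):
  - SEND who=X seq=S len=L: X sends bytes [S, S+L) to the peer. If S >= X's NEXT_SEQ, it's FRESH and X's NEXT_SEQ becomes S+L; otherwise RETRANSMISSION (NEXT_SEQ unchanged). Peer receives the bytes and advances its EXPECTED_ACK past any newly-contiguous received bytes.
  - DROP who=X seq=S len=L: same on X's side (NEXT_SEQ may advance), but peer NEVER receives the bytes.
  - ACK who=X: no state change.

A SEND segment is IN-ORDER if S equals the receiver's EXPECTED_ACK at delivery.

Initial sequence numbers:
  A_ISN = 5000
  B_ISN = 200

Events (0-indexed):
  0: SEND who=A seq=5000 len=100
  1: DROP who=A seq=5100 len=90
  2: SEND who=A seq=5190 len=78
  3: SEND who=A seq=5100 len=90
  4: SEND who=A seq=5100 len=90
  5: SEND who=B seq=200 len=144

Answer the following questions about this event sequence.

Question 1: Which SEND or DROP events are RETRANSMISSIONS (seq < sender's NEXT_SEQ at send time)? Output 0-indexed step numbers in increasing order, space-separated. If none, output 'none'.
Step 0: SEND seq=5000 -> fresh
Step 1: DROP seq=5100 -> fresh
Step 2: SEND seq=5190 -> fresh
Step 3: SEND seq=5100 -> retransmit
Step 4: SEND seq=5100 -> retransmit
Step 5: SEND seq=200 -> fresh

Answer: 3 4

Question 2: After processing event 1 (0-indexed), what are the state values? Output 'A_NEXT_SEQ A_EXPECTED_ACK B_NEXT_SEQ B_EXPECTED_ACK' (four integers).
After event 0: A_seq=5100 A_ack=200 B_seq=200 B_ack=5100
After event 1: A_seq=5190 A_ack=200 B_seq=200 B_ack=5100

5190 200 200 5100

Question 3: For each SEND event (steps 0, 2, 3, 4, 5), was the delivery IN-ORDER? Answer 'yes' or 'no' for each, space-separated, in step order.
Step 0: SEND seq=5000 -> in-order
Step 2: SEND seq=5190 -> out-of-order
Step 3: SEND seq=5100 -> in-order
Step 4: SEND seq=5100 -> out-of-order
Step 5: SEND seq=200 -> in-order

Answer: yes no yes no yes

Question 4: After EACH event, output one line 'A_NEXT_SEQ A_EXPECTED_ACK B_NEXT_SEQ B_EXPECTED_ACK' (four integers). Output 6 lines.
5100 200 200 5100
5190 200 200 5100
5268 200 200 5100
5268 200 200 5268
5268 200 200 5268
5268 344 344 5268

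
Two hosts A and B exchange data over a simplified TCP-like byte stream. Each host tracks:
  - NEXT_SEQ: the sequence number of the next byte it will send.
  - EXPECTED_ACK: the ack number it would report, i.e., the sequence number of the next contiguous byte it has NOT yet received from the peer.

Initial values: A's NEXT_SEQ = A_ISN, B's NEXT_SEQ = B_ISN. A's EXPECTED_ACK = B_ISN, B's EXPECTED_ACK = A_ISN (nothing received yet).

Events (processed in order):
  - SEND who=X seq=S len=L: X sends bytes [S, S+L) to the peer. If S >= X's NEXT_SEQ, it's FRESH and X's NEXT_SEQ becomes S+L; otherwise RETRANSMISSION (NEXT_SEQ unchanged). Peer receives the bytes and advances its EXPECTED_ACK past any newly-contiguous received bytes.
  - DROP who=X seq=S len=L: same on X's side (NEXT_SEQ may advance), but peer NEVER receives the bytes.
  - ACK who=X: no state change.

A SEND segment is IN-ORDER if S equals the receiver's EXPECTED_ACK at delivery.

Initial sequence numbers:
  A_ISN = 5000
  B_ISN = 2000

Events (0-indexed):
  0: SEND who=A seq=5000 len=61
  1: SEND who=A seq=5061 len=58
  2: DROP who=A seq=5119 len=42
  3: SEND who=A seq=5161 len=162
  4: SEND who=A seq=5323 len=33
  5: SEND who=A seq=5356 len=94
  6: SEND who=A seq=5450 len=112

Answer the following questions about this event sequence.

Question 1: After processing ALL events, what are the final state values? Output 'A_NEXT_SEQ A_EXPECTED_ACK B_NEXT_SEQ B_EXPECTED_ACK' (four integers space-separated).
Answer: 5562 2000 2000 5119

Derivation:
After event 0: A_seq=5061 A_ack=2000 B_seq=2000 B_ack=5061
After event 1: A_seq=5119 A_ack=2000 B_seq=2000 B_ack=5119
After event 2: A_seq=5161 A_ack=2000 B_seq=2000 B_ack=5119
After event 3: A_seq=5323 A_ack=2000 B_seq=2000 B_ack=5119
After event 4: A_seq=5356 A_ack=2000 B_seq=2000 B_ack=5119
After event 5: A_seq=5450 A_ack=2000 B_seq=2000 B_ack=5119
After event 6: A_seq=5562 A_ack=2000 B_seq=2000 B_ack=5119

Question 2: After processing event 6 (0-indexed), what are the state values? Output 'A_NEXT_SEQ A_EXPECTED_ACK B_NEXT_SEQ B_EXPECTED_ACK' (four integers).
After event 0: A_seq=5061 A_ack=2000 B_seq=2000 B_ack=5061
After event 1: A_seq=5119 A_ack=2000 B_seq=2000 B_ack=5119
After event 2: A_seq=5161 A_ack=2000 B_seq=2000 B_ack=5119
After event 3: A_seq=5323 A_ack=2000 B_seq=2000 B_ack=5119
After event 4: A_seq=5356 A_ack=2000 B_seq=2000 B_ack=5119
After event 5: A_seq=5450 A_ack=2000 B_seq=2000 B_ack=5119
After event 6: A_seq=5562 A_ack=2000 B_seq=2000 B_ack=5119

5562 2000 2000 5119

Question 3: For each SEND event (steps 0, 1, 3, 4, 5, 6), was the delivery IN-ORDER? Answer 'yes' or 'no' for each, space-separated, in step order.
Answer: yes yes no no no no

Derivation:
Step 0: SEND seq=5000 -> in-order
Step 1: SEND seq=5061 -> in-order
Step 3: SEND seq=5161 -> out-of-order
Step 4: SEND seq=5323 -> out-of-order
Step 5: SEND seq=5356 -> out-of-order
Step 6: SEND seq=5450 -> out-of-order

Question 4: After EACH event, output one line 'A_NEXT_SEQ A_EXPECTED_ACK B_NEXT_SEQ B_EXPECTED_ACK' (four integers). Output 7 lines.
5061 2000 2000 5061
5119 2000 2000 5119
5161 2000 2000 5119
5323 2000 2000 5119
5356 2000 2000 5119
5450 2000 2000 5119
5562 2000 2000 5119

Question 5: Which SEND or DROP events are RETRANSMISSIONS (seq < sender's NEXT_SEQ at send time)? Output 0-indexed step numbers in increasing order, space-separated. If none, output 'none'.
Step 0: SEND seq=5000 -> fresh
Step 1: SEND seq=5061 -> fresh
Step 2: DROP seq=5119 -> fresh
Step 3: SEND seq=5161 -> fresh
Step 4: SEND seq=5323 -> fresh
Step 5: SEND seq=5356 -> fresh
Step 6: SEND seq=5450 -> fresh

Answer: none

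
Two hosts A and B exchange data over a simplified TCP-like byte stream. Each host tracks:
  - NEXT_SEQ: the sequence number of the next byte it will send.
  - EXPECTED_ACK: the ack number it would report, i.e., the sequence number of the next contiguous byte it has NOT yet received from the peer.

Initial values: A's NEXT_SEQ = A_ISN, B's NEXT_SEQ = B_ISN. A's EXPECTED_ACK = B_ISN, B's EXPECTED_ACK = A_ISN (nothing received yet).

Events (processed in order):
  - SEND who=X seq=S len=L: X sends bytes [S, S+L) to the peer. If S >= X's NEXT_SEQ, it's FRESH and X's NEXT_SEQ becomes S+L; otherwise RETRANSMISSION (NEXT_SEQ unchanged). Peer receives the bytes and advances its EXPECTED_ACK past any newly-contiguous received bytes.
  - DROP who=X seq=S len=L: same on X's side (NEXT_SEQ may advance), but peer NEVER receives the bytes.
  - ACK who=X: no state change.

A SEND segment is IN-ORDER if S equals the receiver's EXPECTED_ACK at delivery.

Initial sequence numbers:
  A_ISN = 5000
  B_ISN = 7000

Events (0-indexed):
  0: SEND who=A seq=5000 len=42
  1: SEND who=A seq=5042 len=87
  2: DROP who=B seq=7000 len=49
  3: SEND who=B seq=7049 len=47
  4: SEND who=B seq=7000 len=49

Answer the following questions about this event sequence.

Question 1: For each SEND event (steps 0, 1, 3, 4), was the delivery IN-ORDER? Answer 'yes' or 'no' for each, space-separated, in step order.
Step 0: SEND seq=5000 -> in-order
Step 1: SEND seq=5042 -> in-order
Step 3: SEND seq=7049 -> out-of-order
Step 4: SEND seq=7000 -> in-order

Answer: yes yes no yes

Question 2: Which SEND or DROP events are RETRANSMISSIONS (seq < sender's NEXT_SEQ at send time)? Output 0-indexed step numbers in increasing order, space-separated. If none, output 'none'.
Step 0: SEND seq=5000 -> fresh
Step 1: SEND seq=5042 -> fresh
Step 2: DROP seq=7000 -> fresh
Step 3: SEND seq=7049 -> fresh
Step 4: SEND seq=7000 -> retransmit

Answer: 4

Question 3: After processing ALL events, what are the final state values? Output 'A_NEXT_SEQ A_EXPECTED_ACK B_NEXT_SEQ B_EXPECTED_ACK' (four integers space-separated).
After event 0: A_seq=5042 A_ack=7000 B_seq=7000 B_ack=5042
After event 1: A_seq=5129 A_ack=7000 B_seq=7000 B_ack=5129
After event 2: A_seq=5129 A_ack=7000 B_seq=7049 B_ack=5129
After event 3: A_seq=5129 A_ack=7000 B_seq=7096 B_ack=5129
After event 4: A_seq=5129 A_ack=7096 B_seq=7096 B_ack=5129

Answer: 5129 7096 7096 5129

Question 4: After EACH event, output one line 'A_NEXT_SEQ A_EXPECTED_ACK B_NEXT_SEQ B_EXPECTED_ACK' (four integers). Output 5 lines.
5042 7000 7000 5042
5129 7000 7000 5129
5129 7000 7049 5129
5129 7000 7096 5129
5129 7096 7096 5129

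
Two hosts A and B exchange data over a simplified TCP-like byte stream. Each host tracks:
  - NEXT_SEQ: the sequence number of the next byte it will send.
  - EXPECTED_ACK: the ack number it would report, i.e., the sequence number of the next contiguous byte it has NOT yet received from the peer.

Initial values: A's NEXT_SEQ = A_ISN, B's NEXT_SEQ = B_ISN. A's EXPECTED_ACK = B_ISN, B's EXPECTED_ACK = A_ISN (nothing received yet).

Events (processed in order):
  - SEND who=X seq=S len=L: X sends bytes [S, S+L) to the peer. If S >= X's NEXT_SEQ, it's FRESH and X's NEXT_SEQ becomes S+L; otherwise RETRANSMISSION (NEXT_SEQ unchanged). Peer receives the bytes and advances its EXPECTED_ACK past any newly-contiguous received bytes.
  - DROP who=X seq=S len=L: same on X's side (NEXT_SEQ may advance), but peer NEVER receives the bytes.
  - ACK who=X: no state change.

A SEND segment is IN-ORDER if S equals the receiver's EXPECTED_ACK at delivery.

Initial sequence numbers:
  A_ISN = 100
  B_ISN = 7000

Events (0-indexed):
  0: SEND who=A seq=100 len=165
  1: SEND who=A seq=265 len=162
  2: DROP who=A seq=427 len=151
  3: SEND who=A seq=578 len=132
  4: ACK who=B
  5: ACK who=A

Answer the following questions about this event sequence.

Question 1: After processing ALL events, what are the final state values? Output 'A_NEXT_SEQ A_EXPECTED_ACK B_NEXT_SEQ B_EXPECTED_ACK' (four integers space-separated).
After event 0: A_seq=265 A_ack=7000 B_seq=7000 B_ack=265
After event 1: A_seq=427 A_ack=7000 B_seq=7000 B_ack=427
After event 2: A_seq=578 A_ack=7000 B_seq=7000 B_ack=427
After event 3: A_seq=710 A_ack=7000 B_seq=7000 B_ack=427
After event 4: A_seq=710 A_ack=7000 B_seq=7000 B_ack=427
After event 5: A_seq=710 A_ack=7000 B_seq=7000 B_ack=427

Answer: 710 7000 7000 427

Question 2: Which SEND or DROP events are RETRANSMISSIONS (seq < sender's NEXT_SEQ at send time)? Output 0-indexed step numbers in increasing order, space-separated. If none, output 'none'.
Step 0: SEND seq=100 -> fresh
Step 1: SEND seq=265 -> fresh
Step 2: DROP seq=427 -> fresh
Step 3: SEND seq=578 -> fresh

Answer: none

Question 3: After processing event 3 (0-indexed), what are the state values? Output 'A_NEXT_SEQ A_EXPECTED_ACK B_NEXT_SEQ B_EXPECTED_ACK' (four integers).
After event 0: A_seq=265 A_ack=7000 B_seq=7000 B_ack=265
After event 1: A_seq=427 A_ack=7000 B_seq=7000 B_ack=427
After event 2: A_seq=578 A_ack=7000 B_seq=7000 B_ack=427
After event 3: A_seq=710 A_ack=7000 B_seq=7000 B_ack=427

710 7000 7000 427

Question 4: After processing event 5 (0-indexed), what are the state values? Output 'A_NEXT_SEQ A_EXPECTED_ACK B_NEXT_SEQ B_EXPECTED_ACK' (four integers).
After event 0: A_seq=265 A_ack=7000 B_seq=7000 B_ack=265
After event 1: A_seq=427 A_ack=7000 B_seq=7000 B_ack=427
After event 2: A_seq=578 A_ack=7000 B_seq=7000 B_ack=427
After event 3: A_seq=710 A_ack=7000 B_seq=7000 B_ack=427
After event 4: A_seq=710 A_ack=7000 B_seq=7000 B_ack=427
After event 5: A_seq=710 A_ack=7000 B_seq=7000 B_ack=427

710 7000 7000 427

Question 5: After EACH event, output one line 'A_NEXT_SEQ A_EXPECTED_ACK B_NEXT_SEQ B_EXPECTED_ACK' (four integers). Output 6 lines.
265 7000 7000 265
427 7000 7000 427
578 7000 7000 427
710 7000 7000 427
710 7000 7000 427
710 7000 7000 427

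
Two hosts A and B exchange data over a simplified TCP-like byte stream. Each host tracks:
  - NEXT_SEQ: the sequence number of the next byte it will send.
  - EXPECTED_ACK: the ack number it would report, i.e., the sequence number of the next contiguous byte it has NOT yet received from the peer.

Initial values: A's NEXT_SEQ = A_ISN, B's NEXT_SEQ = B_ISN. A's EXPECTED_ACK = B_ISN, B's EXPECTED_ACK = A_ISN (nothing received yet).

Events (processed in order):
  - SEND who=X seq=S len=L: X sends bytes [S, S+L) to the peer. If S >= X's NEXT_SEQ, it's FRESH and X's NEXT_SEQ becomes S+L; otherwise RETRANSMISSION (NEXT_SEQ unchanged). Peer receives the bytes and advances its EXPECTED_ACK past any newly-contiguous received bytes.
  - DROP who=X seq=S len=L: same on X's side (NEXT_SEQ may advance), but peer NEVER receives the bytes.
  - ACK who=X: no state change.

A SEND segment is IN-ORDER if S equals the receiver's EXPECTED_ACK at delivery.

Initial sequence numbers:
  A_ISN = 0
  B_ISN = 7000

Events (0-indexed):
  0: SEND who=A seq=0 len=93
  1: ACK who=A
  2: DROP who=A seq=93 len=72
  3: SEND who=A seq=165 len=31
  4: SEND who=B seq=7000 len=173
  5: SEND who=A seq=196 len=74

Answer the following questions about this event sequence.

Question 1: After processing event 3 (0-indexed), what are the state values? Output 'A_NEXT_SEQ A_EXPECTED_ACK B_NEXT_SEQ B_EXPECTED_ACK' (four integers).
After event 0: A_seq=93 A_ack=7000 B_seq=7000 B_ack=93
After event 1: A_seq=93 A_ack=7000 B_seq=7000 B_ack=93
After event 2: A_seq=165 A_ack=7000 B_seq=7000 B_ack=93
After event 3: A_seq=196 A_ack=7000 B_seq=7000 B_ack=93

196 7000 7000 93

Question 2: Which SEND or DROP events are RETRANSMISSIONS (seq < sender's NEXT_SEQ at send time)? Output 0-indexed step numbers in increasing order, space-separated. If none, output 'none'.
Answer: none

Derivation:
Step 0: SEND seq=0 -> fresh
Step 2: DROP seq=93 -> fresh
Step 3: SEND seq=165 -> fresh
Step 4: SEND seq=7000 -> fresh
Step 5: SEND seq=196 -> fresh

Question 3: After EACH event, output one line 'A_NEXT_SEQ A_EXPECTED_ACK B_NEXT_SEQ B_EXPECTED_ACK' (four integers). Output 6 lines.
93 7000 7000 93
93 7000 7000 93
165 7000 7000 93
196 7000 7000 93
196 7173 7173 93
270 7173 7173 93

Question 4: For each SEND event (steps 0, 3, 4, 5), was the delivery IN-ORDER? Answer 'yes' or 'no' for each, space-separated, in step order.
Answer: yes no yes no

Derivation:
Step 0: SEND seq=0 -> in-order
Step 3: SEND seq=165 -> out-of-order
Step 4: SEND seq=7000 -> in-order
Step 5: SEND seq=196 -> out-of-order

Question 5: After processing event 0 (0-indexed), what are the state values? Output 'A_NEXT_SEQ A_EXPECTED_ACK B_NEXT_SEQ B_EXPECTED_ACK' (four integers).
After event 0: A_seq=93 A_ack=7000 B_seq=7000 B_ack=93

93 7000 7000 93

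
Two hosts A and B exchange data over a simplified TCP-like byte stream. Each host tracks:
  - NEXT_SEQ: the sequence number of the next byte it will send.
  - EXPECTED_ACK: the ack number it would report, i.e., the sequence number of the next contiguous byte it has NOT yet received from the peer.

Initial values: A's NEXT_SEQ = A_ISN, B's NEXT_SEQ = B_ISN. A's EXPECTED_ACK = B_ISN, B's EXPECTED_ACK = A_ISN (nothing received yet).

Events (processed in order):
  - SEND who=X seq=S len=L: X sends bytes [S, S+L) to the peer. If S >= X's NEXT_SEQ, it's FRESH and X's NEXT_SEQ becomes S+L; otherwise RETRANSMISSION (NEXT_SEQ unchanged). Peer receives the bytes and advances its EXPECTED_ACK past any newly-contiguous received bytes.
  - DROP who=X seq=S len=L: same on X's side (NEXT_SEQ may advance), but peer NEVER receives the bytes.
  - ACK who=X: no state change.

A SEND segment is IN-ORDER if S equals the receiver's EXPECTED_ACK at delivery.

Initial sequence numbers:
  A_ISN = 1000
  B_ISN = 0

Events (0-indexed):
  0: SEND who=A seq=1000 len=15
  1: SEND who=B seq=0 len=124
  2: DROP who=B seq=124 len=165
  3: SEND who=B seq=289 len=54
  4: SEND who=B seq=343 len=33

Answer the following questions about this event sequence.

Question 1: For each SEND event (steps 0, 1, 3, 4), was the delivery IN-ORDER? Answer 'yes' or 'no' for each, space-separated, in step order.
Answer: yes yes no no

Derivation:
Step 0: SEND seq=1000 -> in-order
Step 1: SEND seq=0 -> in-order
Step 3: SEND seq=289 -> out-of-order
Step 4: SEND seq=343 -> out-of-order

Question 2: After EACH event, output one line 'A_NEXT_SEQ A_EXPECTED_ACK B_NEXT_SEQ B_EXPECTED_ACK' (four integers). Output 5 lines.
1015 0 0 1015
1015 124 124 1015
1015 124 289 1015
1015 124 343 1015
1015 124 376 1015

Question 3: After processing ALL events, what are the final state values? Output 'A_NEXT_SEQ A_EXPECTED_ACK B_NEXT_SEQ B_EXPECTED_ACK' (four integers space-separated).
After event 0: A_seq=1015 A_ack=0 B_seq=0 B_ack=1015
After event 1: A_seq=1015 A_ack=124 B_seq=124 B_ack=1015
After event 2: A_seq=1015 A_ack=124 B_seq=289 B_ack=1015
After event 3: A_seq=1015 A_ack=124 B_seq=343 B_ack=1015
After event 4: A_seq=1015 A_ack=124 B_seq=376 B_ack=1015

Answer: 1015 124 376 1015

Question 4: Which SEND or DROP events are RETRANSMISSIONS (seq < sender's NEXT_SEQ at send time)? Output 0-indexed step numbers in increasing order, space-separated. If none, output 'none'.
Answer: none

Derivation:
Step 0: SEND seq=1000 -> fresh
Step 1: SEND seq=0 -> fresh
Step 2: DROP seq=124 -> fresh
Step 3: SEND seq=289 -> fresh
Step 4: SEND seq=343 -> fresh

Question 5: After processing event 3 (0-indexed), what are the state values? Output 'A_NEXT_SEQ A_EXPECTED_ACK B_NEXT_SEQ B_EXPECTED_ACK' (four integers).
After event 0: A_seq=1015 A_ack=0 B_seq=0 B_ack=1015
After event 1: A_seq=1015 A_ack=124 B_seq=124 B_ack=1015
After event 2: A_seq=1015 A_ack=124 B_seq=289 B_ack=1015
After event 3: A_seq=1015 A_ack=124 B_seq=343 B_ack=1015

1015 124 343 1015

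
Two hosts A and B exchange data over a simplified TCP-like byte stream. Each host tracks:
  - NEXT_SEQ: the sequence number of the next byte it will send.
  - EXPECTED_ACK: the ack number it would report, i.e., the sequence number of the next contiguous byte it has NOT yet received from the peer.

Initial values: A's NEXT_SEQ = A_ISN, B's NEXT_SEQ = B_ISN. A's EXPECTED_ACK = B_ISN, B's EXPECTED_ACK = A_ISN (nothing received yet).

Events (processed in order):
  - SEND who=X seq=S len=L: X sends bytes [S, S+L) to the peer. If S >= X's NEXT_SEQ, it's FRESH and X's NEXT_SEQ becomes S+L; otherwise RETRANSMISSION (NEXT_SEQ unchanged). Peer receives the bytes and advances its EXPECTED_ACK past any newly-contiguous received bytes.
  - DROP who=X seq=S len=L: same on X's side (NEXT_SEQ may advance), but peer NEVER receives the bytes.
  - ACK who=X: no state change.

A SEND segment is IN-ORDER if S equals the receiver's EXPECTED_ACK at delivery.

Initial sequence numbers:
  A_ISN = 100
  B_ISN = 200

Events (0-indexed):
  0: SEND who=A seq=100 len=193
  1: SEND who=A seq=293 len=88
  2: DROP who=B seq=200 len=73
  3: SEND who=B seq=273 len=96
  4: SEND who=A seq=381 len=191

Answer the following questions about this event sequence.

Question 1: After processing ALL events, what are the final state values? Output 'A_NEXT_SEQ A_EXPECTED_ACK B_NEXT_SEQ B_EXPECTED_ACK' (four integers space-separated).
Answer: 572 200 369 572

Derivation:
After event 0: A_seq=293 A_ack=200 B_seq=200 B_ack=293
After event 1: A_seq=381 A_ack=200 B_seq=200 B_ack=381
After event 2: A_seq=381 A_ack=200 B_seq=273 B_ack=381
After event 3: A_seq=381 A_ack=200 B_seq=369 B_ack=381
After event 4: A_seq=572 A_ack=200 B_seq=369 B_ack=572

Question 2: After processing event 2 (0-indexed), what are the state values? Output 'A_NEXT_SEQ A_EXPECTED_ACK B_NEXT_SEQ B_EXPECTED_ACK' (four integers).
After event 0: A_seq=293 A_ack=200 B_seq=200 B_ack=293
After event 1: A_seq=381 A_ack=200 B_seq=200 B_ack=381
After event 2: A_seq=381 A_ack=200 B_seq=273 B_ack=381

381 200 273 381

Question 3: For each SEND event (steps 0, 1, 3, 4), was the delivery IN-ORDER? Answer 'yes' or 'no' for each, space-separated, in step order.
Answer: yes yes no yes

Derivation:
Step 0: SEND seq=100 -> in-order
Step 1: SEND seq=293 -> in-order
Step 3: SEND seq=273 -> out-of-order
Step 4: SEND seq=381 -> in-order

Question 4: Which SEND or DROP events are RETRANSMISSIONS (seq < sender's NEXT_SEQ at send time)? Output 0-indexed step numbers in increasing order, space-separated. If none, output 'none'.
Answer: none

Derivation:
Step 0: SEND seq=100 -> fresh
Step 1: SEND seq=293 -> fresh
Step 2: DROP seq=200 -> fresh
Step 3: SEND seq=273 -> fresh
Step 4: SEND seq=381 -> fresh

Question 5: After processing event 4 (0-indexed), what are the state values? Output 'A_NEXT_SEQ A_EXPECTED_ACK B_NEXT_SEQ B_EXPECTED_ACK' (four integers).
After event 0: A_seq=293 A_ack=200 B_seq=200 B_ack=293
After event 1: A_seq=381 A_ack=200 B_seq=200 B_ack=381
After event 2: A_seq=381 A_ack=200 B_seq=273 B_ack=381
After event 3: A_seq=381 A_ack=200 B_seq=369 B_ack=381
After event 4: A_seq=572 A_ack=200 B_seq=369 B_ack=572

572 200 369 572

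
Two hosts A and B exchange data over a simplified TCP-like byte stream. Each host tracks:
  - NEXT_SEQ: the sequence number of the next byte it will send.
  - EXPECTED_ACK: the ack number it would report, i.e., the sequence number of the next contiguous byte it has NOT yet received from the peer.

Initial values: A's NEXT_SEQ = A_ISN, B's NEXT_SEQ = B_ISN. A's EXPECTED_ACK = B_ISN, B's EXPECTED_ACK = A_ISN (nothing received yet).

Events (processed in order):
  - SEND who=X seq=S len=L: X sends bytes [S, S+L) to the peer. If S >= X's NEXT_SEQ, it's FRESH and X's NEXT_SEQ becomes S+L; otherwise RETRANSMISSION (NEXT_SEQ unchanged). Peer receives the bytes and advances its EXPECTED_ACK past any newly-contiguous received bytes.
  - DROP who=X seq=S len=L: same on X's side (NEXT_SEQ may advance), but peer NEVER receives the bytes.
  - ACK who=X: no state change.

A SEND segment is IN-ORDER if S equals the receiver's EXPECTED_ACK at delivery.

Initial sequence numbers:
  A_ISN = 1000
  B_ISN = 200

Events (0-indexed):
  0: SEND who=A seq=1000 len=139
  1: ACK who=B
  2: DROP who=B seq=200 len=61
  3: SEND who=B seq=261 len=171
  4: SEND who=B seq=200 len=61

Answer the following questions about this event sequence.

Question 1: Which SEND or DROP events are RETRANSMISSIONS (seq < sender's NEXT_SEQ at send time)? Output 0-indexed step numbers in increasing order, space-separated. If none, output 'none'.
Answer: 4

Derivation:
Step 0: SEND seq=1000 -> fresh
Step 2: DROP seq=200 -> fresh
Step 3: SEND seq=261 -> fresh
Step 4: SEND seq=200 -> retransmit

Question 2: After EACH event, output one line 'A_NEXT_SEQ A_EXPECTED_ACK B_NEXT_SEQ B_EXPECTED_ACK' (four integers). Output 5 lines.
1139 200 200 1139
1139 200 200 1139
1139 200 261 1139
1139 200 432 1139
1139 432 432 1139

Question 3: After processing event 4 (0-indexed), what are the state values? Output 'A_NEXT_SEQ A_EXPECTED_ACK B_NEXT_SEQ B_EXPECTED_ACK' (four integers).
After event 0: A_seq=1139 A_ack=200 B_seq=200 B_ack=1139
After event 1: A_seq=1139 A_ack=200 B_seq=200 B_ack=1139
After event 2: A_seq=1139 A_ack=200 B_seq=261 B_ack=1139
After event 3: A_seq=1139 A_ack=200 B_seq=432 B_ack=1139
After event 4: A_seq=1139 A_ack=432 B_seq=432 B_ack=1139

1139 432 432 1139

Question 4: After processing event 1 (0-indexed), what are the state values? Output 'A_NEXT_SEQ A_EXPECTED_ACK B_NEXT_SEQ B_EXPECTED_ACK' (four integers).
After event 0: A_seq=1139 A_ack=200 B_seq=200 B_ack=1139
After event 1: A_seq=1139 A_ack=200 B_seq=200 B_ack=1139

1139 200 200 1139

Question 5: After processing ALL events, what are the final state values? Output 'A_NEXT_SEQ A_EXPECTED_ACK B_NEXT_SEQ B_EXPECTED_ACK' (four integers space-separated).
Answer: 1139 432 432 1139

Derivation:
After event 0: A_seq=1139 A_ack=200 B_seq=200 B_ack=1139
After event 1: A_seq=1139 A_ack=200 B_seq=200 B_ack=1139
After event 2: A_seq=1139 A_ack=200 B_seq=261 B_ack=1139
After event 3: A_seq=1139 A_ack=200 B_seq=432 B_ack=1139
After event 4: A_seq=1139 A_ack=432 B_seq=432 B_ack=1139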